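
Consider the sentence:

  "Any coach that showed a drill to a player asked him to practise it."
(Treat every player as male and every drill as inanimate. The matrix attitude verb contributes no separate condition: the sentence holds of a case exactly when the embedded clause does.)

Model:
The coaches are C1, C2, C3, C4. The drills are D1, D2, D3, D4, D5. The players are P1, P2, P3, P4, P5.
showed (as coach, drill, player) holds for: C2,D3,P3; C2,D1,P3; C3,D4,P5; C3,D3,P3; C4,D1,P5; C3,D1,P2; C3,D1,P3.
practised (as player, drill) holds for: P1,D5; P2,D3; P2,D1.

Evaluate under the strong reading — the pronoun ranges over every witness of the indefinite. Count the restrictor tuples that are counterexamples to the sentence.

"him" takes "a player" as antecedent and "it" takes "a drill"; both are donkey pronouns co-varying with the restrictor.
Strong reading: for every (c,d,p) with showed(c,d,p), practised(p,d).
Restrictor triples: (C2,D1,P3)→practised(P3,D1) ✗  (C2,D3,P3)→practised(P3,D3) ✗  (C3,D1,P2)→practised(P2,D1) ✓  (C3,D1,P3)→practised(P3,D1) ✗  (C3,D3,P3)→practised(P3,D3) ✗  (C3,D4,P5)→practised(P5,D4) ✗  (C4,D1,P5)→practised(P5,D1) ✗
Counterexamples (restrictor triples failing the scope): 6.

6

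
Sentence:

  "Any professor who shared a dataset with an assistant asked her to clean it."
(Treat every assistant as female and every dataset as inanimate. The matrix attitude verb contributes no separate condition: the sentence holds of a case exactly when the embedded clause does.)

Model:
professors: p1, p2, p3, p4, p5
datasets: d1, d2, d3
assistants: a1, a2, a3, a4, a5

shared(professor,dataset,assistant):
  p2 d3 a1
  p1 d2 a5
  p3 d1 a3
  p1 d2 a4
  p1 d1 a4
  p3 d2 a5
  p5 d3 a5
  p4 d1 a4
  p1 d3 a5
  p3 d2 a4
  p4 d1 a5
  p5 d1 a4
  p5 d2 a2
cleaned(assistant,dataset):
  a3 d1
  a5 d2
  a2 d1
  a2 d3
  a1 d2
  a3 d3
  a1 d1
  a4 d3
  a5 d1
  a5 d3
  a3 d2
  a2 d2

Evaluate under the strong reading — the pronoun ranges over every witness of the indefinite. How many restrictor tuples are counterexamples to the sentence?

"her" takes "an assistant" as antecedent and "it" takes "a dataset"; both are donkey pronouns co-varying with the restrictor.
Strong reading: for every (p,d,a) with shared(p,d,a), cleaned(a,d).
Restrictor triples: (p1,d1,a4)→cleaned(a4,d1) ✗  (p1,d2,a4)→cleaned(a4,d2) ✗  (p1,d2,a5)→cleaned(a5,d2) ✓  (p1,d3,a5)→cleaned(a5,d3) ✓  (p2,d3,a1)→cleaned(a1,d3) ✗  (p3,d1,a3)→cleaned(a3,d1) ✓  (p3,d2,a4)→cleaned(a4,d2) ✗  (p3,d2,a5)→cleaned(a5,d2) ✓  (p4,d1,a4)→cleaned(a4,d1) ✗  (p4,d1,a5)→cleaned(a5,d1) ✓  (p5,d1,a4)→cleaned(a4,d1) ✗  (p5,d2,a2)→cleaned(a2,d2) ✓  (p5,d3,a5)→cleaned(a5,d3) ✓
Counterexamples (restrictor triples failing the scope): 6.

6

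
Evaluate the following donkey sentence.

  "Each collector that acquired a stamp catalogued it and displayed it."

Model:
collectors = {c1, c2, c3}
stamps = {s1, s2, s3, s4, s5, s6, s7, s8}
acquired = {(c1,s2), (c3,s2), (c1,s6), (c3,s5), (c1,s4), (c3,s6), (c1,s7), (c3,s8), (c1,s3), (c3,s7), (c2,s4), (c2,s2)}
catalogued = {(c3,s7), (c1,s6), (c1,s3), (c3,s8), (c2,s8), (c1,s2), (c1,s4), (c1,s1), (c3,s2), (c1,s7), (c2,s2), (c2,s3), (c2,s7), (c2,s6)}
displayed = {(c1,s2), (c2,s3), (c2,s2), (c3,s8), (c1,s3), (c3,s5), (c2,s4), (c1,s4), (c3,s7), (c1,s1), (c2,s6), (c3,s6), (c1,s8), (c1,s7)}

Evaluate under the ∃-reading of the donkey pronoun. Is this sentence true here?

"it" takes "a stamp" as antecedent — a donkey pronoun bound across the clause boundary.
Weak reading: every collector c with some acquired-stamp has at least one acquired-stamp s such that catalogued(c,s) ∧ displayed(c,s).
Per collector: c1:✓  c2:✓  c3:✓
Every collector in the restrictor has a witness.

True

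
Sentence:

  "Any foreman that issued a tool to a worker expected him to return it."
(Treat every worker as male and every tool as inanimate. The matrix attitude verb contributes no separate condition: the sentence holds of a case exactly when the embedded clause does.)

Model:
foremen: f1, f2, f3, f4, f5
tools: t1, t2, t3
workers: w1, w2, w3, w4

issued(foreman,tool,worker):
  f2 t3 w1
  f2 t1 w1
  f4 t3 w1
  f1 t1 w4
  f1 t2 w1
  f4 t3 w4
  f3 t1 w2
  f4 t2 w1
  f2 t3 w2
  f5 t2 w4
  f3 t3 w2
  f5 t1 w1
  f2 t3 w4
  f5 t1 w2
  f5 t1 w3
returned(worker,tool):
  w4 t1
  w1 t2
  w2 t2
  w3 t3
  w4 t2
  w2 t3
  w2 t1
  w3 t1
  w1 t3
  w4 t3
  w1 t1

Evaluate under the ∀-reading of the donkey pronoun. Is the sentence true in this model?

True

"him" takes "a worker" as antecedent and "it" takes "a tool"; both are donkey pronouns co-varying with the restrictor.
Strong reading: for every (f,t,w) with issued(f,t,w), returned(w,t).
Restrictor triples: (f1,t1,w4)→returned(w4,t1) ✓  (f1,t2,w1)→returned(w1,t2) ✓  (f2,t1,w1)→returned(w1,t1) ✓  (f2,t3,w1)→returned(w1,t3) ✓  (f2,t3,w2)→returned(w2,t3) ✓  (f2,t3,w4)→returned(w4,t3) ✓  (f3,t1,w2)→returned(w2,t1) ✓  (f3,t3,w2)→returned(w2,t3) ✓  (f4,t2,w1)→returned(w1,t2) ✓  (f4,t3,w1)→returned(w1,t3) ✓  (f4,t3,w4)→returned(w4,t3) ✓  (f5,t1,w1)→returned(w1,t1) ✓  (f5,t1,w2)→returned(w2,t1) ✓  (f5,t1,w3)→returned(w3,t1) ✓  (f5,t2,w4)→returned(w4,t2) ✓
Every restrictor triple satisfies the scope.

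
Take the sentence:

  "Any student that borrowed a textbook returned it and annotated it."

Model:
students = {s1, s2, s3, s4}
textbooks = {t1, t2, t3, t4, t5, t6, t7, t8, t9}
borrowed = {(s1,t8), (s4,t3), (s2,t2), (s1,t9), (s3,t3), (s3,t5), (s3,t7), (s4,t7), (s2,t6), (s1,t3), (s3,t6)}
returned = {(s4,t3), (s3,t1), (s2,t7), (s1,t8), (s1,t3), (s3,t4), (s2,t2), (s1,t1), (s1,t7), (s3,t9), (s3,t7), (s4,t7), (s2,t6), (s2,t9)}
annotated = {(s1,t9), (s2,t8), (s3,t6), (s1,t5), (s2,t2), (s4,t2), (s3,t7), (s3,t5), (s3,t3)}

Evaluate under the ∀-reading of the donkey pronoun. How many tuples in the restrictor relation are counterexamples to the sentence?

"it" takes "a textbook" as antecedent — a donkey pronoun bound across the clause boundary.
Strong reading: for every (s,t) with borrowed(s,t), returned(s,t) ∧ annotated(s,t).
Restrictor pairs: (s1,t3) ✗  (s1,t8) ✗  (s1,t9) ✗  (s2,t2) ✓  (s2,t6) ✗  (s3,t3) ✗  (s3,t5) ✗  (s3,t6) ✗  (s3,t7) ✓  (s4,t3) ✗  (s4,t7) ✗
Counterexamples (restrictor pairs failing the scope): 9.

9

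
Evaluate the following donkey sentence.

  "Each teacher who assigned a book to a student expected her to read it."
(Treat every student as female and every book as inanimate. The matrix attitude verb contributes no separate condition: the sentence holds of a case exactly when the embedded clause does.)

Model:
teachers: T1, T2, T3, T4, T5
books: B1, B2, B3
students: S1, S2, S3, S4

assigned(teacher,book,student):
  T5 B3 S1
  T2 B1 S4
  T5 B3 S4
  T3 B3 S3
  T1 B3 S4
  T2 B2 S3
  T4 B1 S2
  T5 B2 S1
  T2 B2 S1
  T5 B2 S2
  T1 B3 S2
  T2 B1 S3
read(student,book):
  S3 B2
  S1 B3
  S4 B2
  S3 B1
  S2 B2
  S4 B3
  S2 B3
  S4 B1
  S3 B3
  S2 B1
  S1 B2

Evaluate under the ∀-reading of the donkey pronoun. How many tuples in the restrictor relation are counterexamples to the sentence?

0

"her" takes "a student" as antecedent and "it" takes "a book"; both are donkey pronouns co-varying with the restrictor.
Strong reading: for every (t,b,s) with assigned(t,b,s), read(s,b).
Restrictor triples: (T1,B3,S2)→read(S2,B3) ✓  (T1,B3,S4)→read(S4,B3) ✓  (T2,B1,S3)→read(S3,B1) ✓  (T2,B1,S4)→read(S4,B1) ✓  (T2,B2,S1)→read(S1,B2) ✓  (T2,B2,S3)→read(S3,B2) ✓  (T3,B3,S3)→read(S3,B3) ✓  (T4,B1,S2)→read(S2,B1) ✓  (T5,B2,S1)→read(S1,B2) ✓  (T5,B2,S2)→read(S2,B2) ✓  (T5,B3,S1)→read(S1,B3) ✓  (T5,B3,S4)→read(S4,B3) ✓
Counterexamples (restrictor triples failing the scope): 0.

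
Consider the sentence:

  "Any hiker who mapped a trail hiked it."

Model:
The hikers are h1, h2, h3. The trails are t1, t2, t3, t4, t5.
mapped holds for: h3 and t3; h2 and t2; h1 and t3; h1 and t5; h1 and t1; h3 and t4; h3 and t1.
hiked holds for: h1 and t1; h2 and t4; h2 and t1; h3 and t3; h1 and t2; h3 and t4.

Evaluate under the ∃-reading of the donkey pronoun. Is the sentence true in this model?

False

"it" takes "a trail" as antecedent — a donkey pronoun bound across the clause boundary.
Weak reading: every hiker h with some mapped-trail has at least one mapped-trail t such that hiked(h,t).
Per hiker: h1:✓  h2:✗  h3:✓
h2 has no witness among its mapped-trails.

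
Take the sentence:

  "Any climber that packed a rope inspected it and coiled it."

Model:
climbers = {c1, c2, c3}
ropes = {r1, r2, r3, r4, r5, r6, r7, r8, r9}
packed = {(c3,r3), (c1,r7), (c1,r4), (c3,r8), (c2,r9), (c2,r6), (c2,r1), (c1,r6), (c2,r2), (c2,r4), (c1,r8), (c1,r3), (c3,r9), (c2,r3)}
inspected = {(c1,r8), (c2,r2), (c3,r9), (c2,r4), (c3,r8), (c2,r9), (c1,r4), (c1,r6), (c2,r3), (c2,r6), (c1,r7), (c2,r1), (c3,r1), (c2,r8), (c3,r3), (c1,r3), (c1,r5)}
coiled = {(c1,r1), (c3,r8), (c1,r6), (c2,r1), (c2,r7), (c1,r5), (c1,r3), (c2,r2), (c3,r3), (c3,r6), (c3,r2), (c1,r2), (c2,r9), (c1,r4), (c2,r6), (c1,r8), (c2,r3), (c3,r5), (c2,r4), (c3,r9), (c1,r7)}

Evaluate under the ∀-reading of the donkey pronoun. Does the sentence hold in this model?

True

"it" takes "a rope" as antecedent — a donkey pronoun bound across the clause boundary.
Strong reading: for every (c,r) with packed(c,r), inspected(c,r) ∧ coiled(c,r).
Restrictor pairs: (c1,r3) ✓  (c1,r4) ✓  (c1,r6) ✓  (c1,r7) ✓  (c1,r8) ✓  (c2,r1) ✓  (c2,r2) ✓  (c2,r3) ✓  (c2,r4) ✓  (c2,r6) ✓  (c2,r9) ✓  (c3,r3) ✓  (c3,r8) ✓  (c3,r9) ✓
Every restrictor pair satisfies the scope.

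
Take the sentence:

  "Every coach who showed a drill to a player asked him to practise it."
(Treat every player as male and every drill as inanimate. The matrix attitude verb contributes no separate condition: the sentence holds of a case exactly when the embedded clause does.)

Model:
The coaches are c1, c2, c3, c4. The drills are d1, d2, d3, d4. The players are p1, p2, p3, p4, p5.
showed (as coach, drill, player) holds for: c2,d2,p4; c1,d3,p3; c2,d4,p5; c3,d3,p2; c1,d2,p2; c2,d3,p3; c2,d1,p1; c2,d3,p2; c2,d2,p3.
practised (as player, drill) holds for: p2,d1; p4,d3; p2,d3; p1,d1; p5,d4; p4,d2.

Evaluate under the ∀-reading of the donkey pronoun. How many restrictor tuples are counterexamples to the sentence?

"him" takes "a player" as antecedent and "it" takes "a drill"; both are donkey pronouns co-varying with the restrictor.
Strong reading: for every (c,d,p) with showed(c,d,p), practised(p,d).
Restrictor triples: (c1,d2,p2)→practised(p2,d2) ✗  (c1,d3,p3)→practised(p3,d3) ✗  (c2,d1,p1)→practised(p1,d1) ✓  (c2,d2,p3)→practised(p3,d2) ✗  (c2,d2,p4)→practised(p4,d2) ✓  (c2,d3,p2)→practised(p2,d3) ✓  (c2,d3,p3)→practised(p3,d3) ✗  (c2,d4,p5)→practised(p5,d4) ✓  (c3,d3,p2)→practised(p2,d3) ✓
Counterexamples (restrictor triples failing the scope): 4.

4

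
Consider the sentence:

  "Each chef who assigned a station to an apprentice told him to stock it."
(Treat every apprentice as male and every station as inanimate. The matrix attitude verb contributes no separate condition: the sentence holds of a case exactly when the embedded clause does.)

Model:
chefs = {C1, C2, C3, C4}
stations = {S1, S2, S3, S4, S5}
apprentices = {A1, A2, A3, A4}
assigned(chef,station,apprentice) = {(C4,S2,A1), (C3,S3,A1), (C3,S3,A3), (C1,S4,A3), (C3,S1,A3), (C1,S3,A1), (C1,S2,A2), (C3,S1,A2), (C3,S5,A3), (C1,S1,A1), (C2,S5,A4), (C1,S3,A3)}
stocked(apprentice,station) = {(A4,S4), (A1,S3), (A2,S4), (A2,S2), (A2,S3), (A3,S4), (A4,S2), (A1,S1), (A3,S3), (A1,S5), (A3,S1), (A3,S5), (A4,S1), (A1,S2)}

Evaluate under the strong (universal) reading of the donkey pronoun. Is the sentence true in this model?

False

"him" takes "an apprentice" as antecedent and "it" takes "a station"; both are donkey pronouns co-varying with the restrictor.
Strong reading: for every (c,s,a) with assigned(c,s,a), stocked(a,s).
Restrictor triples: (C1,S1,A1)→stocked(A1,S1) ✓  (C1,S2,A2)→stocked(A2,S2) ✓  (C1,S3,A1)→stocked(A1,S3) ✓  (C1,S3,A3)→stocked(A3,S3) ✓  (C1,S4,A3)→stocked(A3,S4) ✓  (C2,S5,A4)→stocked(A4,S5) ✗  (C3,S1,A2)→stocked(A2,S1) ✗  (C3,S1,A3)→stocked(A3,S1) ✓  (C3,S3,A1)→stocked(A1,S3) ✓  (C3,S3,A3)→stocked(A3,S3) ✓  (C3,S5,A3)→stocked(A3,S5) ✓  (C4,S2,A1)→stocked(A1,S2) ✓
Counterexample: (C2,S5,A4) — stocked(A4,S5) does not hold.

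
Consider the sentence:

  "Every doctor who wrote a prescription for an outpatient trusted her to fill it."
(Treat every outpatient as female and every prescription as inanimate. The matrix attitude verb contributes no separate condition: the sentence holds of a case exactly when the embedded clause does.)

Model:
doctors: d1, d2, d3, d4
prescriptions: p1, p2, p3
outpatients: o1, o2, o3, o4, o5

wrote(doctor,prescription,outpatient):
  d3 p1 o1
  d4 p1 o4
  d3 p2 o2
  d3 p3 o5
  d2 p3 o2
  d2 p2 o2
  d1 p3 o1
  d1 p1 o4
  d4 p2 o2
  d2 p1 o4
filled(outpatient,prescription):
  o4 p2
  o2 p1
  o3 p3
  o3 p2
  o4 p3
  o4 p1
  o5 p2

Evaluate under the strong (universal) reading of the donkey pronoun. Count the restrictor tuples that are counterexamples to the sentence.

7

"her" takes "an outpatient" as antecedent and "it" takes "a prescription"; both are donkey pronouns co-varying with the restrictor.
Strong reading: for every (d,p,o) with wrote(d,p,o), filled(o,p).
Restrictor triples: (d1,p1,o4)→filled(o4,p1) ✓  (d1,p3,o1)→filled(o1,p3) ✗  (d2,p1,o4)→filled(o4,p1) ✓  (d2,p2,o2)→filled(o2,p2) ✗  (d2,p3,o2)→filled(o2,p3) ✗  (d3,p1,o1)→filled(o1,p1) ✗  (d3,p2,o2)→filled(o2,p2) ✗  (d3,p3,o5)→filled(o5,p3) ✗  (d4,p1,o4)→filled(o4,p1) ✓  (d4,p2,o2)→filled(o2,p2) ✗
Counterexamples (restrictor triples failing the scope): 7.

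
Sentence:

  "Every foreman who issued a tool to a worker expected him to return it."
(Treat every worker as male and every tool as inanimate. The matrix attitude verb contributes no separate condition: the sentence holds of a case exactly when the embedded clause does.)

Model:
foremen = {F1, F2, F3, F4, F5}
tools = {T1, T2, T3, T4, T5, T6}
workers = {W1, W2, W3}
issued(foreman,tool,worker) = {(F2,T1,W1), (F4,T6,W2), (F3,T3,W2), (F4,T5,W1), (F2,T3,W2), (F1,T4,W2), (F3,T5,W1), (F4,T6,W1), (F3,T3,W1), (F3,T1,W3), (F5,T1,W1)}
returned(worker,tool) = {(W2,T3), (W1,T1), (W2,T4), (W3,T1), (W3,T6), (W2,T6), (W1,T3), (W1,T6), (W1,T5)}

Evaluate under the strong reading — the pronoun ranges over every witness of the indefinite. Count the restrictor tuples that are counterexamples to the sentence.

"him" takes "a worker" as antecedent and "it" takes "a tool"; both are donkey pronouns co-varying with the restrictor.
Strong reading: for every (f,t,w) with issued(f,t,w), returned(w,t).
Restrictor triples: (F1,T4,W2)→returned(W2,T4) ✓  (F2,T1,W1)→returned(W1,T1) ✓  (F2,T3,W2)→returned(W2,T3) ✓  (F3,T1,W3)→returned(W3,T1) ✓  (F3,T3,W1)→returned(W1,T3) ✓  (F3,T3,W2)→returned(W2,T3) ✓  (F3,T5,W1)→returned(W1,T5) ✓  (F4,T5,W1)→returned(W1,T5) ✓  (F4,T6,W1)→returned(W1,T6) ✓  (F4,T6,W2)→returned(W2,T6) ✓  (F5,T1,W1)→returned(W1,T1) ✓
Counterexamples (restrictor triples failing the scope): 0.

0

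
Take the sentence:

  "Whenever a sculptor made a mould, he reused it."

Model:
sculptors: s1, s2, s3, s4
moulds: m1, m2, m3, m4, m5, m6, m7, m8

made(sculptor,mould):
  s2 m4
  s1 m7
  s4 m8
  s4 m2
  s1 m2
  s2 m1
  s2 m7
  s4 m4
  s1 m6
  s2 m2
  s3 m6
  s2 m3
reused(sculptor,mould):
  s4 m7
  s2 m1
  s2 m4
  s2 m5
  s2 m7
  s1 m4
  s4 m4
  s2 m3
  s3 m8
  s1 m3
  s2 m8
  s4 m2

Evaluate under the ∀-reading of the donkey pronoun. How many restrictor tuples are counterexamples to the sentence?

"it" takes "a mould" as antecedent — a donkey pronoun bound across the clause boundary.
Strong reading: for every (s,m) with made(s,m), reused(s,m).
Restrictor pairs: (s1,m2) ✗  (s1,m6) ✗  (s1,m7) ✗  (s2,m1) ✓  (s2,m2) ✗  (s2,m3) ✓  (s2,m4) ✓  (s2,m7) ✓  (s3,m6) ✗  (s4,m2) ✓  (s4,m4) ✓  (s4,m8) ✗
Counterexamples (restrictor pairs failing the scope): 6.

6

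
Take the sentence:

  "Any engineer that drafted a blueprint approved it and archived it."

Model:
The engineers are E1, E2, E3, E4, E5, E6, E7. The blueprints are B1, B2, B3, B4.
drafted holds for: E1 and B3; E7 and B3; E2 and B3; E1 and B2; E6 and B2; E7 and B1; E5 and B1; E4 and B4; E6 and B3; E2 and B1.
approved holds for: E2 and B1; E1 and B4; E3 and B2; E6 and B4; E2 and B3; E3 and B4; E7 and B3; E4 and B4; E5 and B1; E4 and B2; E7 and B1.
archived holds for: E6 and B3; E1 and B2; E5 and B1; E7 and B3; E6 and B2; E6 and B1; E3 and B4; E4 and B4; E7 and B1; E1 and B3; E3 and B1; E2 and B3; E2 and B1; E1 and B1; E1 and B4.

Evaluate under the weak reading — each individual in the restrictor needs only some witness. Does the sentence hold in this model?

False

"it" takes "a blueprint" as antecedent — a donkey pronoun bound across the clause boundary.
Weak reading: every engineer e with some drafted-blueprint has at least one drafted-blueprint b such that approved(e,b) ∧ archived(e,b).
Per engineer: E1:✗  E2:✓  E4:✓  E5:✓  E6:✗  E7:✓
E1 has no witness among its drafted-blueprints.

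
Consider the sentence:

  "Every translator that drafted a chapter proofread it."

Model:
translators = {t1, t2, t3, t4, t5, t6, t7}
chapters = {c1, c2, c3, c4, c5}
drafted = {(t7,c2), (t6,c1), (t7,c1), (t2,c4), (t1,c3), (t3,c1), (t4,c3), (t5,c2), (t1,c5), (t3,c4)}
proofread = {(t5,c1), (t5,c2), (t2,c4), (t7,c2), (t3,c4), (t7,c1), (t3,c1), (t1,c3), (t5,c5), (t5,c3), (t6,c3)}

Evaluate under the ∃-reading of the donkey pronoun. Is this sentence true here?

"it" takes "a chapter" as antecedent — a donkey pronoun bound across the clause boundary.
Weak reading: every translator t with some drafted-chapter has at least one drafted-chapter c such that proofread(t,c).
Per translator: t1:✓  t2:✓  t3:✓  t4:✗  t5:✓  t6:✗  t7:✓
t4 has no witness among its drafted-chapters.

False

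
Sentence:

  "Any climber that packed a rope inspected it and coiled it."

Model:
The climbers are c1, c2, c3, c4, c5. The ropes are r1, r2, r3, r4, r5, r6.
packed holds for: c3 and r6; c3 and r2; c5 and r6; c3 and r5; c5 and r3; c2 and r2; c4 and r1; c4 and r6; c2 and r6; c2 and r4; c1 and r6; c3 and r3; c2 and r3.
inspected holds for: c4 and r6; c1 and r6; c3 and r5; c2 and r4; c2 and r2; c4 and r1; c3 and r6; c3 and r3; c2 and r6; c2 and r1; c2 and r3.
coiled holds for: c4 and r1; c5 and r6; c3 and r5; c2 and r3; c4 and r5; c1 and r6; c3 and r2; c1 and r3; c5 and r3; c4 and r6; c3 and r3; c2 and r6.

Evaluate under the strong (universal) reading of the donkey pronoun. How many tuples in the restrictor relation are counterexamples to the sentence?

6

"it" takes "a rope" as antecedent — a donkey pronoun bound across the clause boundary.
Strong reading: for every (c,r) with packed(c,r), inspected(c,r) ∧ coiled(c,r).
Restrictor pairs: (c1,r6) ✓  (c2,r2) ✗  (c2,r3) ✓  (c2,r4) ✗  (c2,r6) ✓  (c3,r2) ✗  (c3,r3) ✓  (c3,r5) ✓  (c3,r6) ✗  (c4,r1) ✓  (c4,r6) ✓  (c5,r3) ✗  (c5,r6) ✗
Counterexamples (restrictor pairs failing the scope): 6.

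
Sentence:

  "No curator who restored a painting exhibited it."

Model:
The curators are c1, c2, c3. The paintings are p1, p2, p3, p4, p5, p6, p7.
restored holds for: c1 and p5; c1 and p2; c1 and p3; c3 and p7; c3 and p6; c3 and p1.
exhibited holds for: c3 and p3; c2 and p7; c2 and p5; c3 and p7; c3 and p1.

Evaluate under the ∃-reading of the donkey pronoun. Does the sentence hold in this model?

"it" takes "a painting" as antecedent — a donkey pronoun bound across the clause boundary.
Truth condition: for no (c,p) with restored(c,p) does exhibited(c,p) hold.
Restrictor pairs — does the scope hold? (c1,p2):fails  (c1,p3):fails  (c1,p5):fails  (c3,p1):holds  (c3,p6):fails  (c3,p7):holds
Scope holds for 2 pair(s), so the sentence is false.

False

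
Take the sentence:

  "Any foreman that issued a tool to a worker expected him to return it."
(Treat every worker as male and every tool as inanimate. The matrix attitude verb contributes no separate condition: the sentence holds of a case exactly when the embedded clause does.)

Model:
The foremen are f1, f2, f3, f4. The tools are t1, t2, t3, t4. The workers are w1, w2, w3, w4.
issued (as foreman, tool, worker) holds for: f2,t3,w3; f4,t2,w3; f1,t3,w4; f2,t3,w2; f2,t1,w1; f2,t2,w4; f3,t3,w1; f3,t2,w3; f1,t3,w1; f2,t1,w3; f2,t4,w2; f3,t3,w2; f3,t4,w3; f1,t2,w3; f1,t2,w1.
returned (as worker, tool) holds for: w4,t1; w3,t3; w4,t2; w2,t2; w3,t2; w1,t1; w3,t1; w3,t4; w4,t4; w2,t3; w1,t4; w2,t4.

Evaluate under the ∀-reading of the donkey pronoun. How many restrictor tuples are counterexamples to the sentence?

4

"him" takes "a worker" as antecedent and "it" takes "a tool"; both are donkey pronouns co-varying with the restrictor.
Strong reading: for every (f,t,w) with issued(f,t,w), returned(w,t).
Restrictor triples: (f1,t2,w1)→returned(w1,t2) ✗  (f1,t2,w3)→returned(w3,t2) ✓  (f1,t3,w1)→returned(w1,t3) ✗  (f1,t3,w4)→returned(w4,t3) ✗  (f2,t1,w1)→returned(w1,t1) ✓  (f2,t1,w3)→returned(w3,t1) ✓  (f2,t2,w4)→returned(w4,t2) ✓  (f2,t3,w2)→returned(w2,t3) ✓  (f2,t3,w3)→returned(w3,t3) ✓  (f2,t4,w2)→returned(w2,t4) ✓  (f3,t2,w3)→returned(w3,t2) ✓  (f3,t3,w1)→returned(w1,t3) ✗  (f3,t3,w2)→returned(w2,t3) ✓  (f3,t4,w3)→returned(w3,t4) ✓  (f4,t2,w3)→returned(w3,t2) ✓
Counterexamples (restrictor triples failing the scope): 4.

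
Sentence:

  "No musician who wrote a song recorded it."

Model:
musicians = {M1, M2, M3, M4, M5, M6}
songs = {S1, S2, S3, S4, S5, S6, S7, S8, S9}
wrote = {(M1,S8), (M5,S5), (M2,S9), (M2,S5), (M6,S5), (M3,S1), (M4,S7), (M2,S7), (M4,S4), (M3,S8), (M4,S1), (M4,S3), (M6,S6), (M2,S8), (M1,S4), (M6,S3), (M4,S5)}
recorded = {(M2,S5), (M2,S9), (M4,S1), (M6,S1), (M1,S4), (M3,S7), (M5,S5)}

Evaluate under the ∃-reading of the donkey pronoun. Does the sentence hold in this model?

"it" takes "a song" as antecedent — a donkey pronoun bound across the clause boundary.
Truth condition: for no (m,s) with wrote(m,s) does recorded(m,s) hold.
Restrictor pairs — does the scope hold? (M1,S4):holds  (M1,S8):fails  (M2,S5):holds  (M2,S7):fails  (M2,S8):fails  (M2,S9):holds  (M3,S1):fails  (M3,S8):fails  (M4,S1):holds  (M4,S3):fails  (M4,S4):fails  (M4,S5):fails  (M4,S7):fails  (M5,S5):holds  (M6,S3):fails  (M6,S5):fails  (M6,S6):fails
Scope holds for 5 pair(s), so the sentence is false.

False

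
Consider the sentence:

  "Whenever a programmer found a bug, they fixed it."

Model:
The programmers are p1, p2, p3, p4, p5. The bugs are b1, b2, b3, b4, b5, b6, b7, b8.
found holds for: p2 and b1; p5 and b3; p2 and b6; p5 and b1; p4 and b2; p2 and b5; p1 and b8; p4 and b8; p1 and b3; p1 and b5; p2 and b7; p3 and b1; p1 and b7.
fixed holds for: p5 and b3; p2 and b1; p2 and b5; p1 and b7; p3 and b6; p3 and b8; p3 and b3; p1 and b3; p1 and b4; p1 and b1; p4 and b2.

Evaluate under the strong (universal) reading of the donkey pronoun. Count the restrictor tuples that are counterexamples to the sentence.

"it" takes "a bug" as antecedent — a donkey pronoun bound across the clause boundary.
Strong reading: for every (p,b) with found(p,b), fixed(p,b).
Restrictor pairs: (p1,b3) ✓  (p1,b5) ✗  (p1,b7) ✓  (p1,b8) ✗  (p2,b1) ✓  (p2,b5) ✓  (p2,b6) ✗  (p2,b7) ✗  (p3,b1) ✗  (p4,b2) ✓  (p4,b8) ✗  (p5,b1) ✗  (p5,b3) ✓
Counterexamples (restrictor pairs failing the scope): 7.

7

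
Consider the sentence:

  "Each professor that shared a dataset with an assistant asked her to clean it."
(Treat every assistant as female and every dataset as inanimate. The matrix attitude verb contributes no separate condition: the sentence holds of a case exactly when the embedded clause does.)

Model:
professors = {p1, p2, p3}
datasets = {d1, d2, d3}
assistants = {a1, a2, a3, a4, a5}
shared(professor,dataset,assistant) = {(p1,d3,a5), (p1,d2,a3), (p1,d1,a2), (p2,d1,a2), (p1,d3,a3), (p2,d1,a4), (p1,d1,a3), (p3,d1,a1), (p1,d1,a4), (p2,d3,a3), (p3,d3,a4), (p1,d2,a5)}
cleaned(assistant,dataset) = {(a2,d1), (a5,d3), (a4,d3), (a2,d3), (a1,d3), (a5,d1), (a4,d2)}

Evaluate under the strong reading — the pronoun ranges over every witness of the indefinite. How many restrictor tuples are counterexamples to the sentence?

"her" takes "an assistant" as antecedent and "it" takes "a dataset"; both are donkey pronouns co-varying with the restrictor.
Strong reading: for every (p,d,a) with shared(p,d,a), cleaned(a,d).
Restrictor triples: (p1,d1,a2)→cleaned(a2,d1) ✓  (p1,d1,a3)→cleaned(a3,d1) ✗  (p1,d1,a4)→cleaned(a4,d1) ✗  (p1,d2,a3)→cleaned(a3,d2) ✗  (p1,d2,a5)→cleaned(a5,d2) ✗  (p1,d3,a3)→cleaned(a3,d3) ✗  (p1,d3,a5)→cleaned(a5,d3) ✓  (p2,d1,a2)→cleaned(a2,d1) ✓  (p2,d1,a4)→cleaned(a4,d1) ✗  (p2,d3,a3)→cleaned(a3,d3) ✗  (p3,d1,a1)→cleaned(a1,d1) ✗  (p3,d3,a4)→cleaned(a4,d3) ✓
Counterexamples (restrictor triples failing the scope): 8.

8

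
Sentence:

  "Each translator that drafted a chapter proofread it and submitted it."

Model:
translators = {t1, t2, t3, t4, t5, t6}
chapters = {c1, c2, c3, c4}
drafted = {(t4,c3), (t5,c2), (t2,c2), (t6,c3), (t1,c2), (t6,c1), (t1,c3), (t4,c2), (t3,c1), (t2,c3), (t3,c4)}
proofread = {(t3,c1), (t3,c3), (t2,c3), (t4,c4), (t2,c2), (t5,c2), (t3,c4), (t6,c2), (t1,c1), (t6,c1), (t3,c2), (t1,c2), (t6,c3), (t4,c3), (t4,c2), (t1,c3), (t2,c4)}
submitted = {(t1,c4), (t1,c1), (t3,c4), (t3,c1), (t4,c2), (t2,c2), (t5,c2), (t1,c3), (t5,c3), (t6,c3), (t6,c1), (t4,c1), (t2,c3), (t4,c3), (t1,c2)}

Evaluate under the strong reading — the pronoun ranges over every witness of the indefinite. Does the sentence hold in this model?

True

"it" takes "a chapter" as antecedent — a donkey pronoun bound across the clause boundary.
Strong reading: for every (t,c) with drafted(t,c), proofread(t,c) ∧ submitted(t,c).
Restrictor pairs: (t1,c2) ✓  (t1,c3) ✓  (t2,c2) ✓  (t2,c3) ✓  (t3,c1) ✓  (t3,c4) ✓  (t4,c2) ✓  (t4,c3) ✓  (t5,c2) ✓  (t6,c1) ✓  (t6,c3) ✓
Every restrictor pair satisfies the scope.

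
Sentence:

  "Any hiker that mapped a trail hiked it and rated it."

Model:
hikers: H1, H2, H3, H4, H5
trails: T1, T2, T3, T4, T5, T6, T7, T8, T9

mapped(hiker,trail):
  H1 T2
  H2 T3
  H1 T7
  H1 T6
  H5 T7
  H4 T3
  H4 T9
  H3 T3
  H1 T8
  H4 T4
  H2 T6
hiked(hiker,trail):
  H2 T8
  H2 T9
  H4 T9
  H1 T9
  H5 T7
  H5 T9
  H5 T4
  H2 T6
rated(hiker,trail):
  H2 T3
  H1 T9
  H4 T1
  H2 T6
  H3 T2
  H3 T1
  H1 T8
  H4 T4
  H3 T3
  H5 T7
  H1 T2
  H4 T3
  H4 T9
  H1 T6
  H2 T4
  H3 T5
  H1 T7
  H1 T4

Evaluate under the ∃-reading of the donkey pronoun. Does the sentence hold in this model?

False

"it" takes "a trail" as antecedent — a donkey pronoun bound across the clause boundary.
Weak reading: every hiker h with some mapped-trail has at least one mapped-trail t such that hiked(h,t) ∧ rated(h,t).
Per hiker: H1:✗  H2:✓  H3:✗  H4:✓  H5:✓
H1 has no witness among its mapped-trails.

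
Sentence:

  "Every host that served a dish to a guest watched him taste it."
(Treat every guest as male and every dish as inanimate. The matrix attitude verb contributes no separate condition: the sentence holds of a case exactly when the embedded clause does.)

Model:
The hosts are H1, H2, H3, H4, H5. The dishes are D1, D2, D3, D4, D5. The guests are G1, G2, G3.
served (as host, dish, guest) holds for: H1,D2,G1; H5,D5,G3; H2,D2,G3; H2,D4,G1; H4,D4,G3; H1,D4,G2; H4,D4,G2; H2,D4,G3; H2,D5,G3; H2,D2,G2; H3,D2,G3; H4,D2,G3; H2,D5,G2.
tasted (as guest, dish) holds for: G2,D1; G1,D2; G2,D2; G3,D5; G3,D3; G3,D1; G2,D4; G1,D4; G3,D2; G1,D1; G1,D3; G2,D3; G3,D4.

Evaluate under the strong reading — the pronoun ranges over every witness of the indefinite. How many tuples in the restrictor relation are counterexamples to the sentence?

"him" takes "a guest" as antecedent and "it" takes "a dish"; both are donkey pronouns co-varying with the restrictor.
Strong reading: for every (h,d,g) with served(h,d,g), tasted(g,d).
Restrictor triples: (H1,D2,G1)→tasted(G1,D2) ✓  (H1,D4,G2)→tasted(G2,D4) ✓  (H2,D2,G2)→tasted(G2,D2) ✓  (H2,D2,G3)→tasted(G3,D2) ✓  (H2,D4,G1)→tasted(G1,D4) ✓  (H2,D4,G3)→tasted(G3,D4) ✓  (H2,D5,G2)→tasted(G2,D5) ✗  (H2,D5,G3)→tasted(G3,D5) ✓  (H3,D2,G3)→tasted(G3,D2) ✓  (H4,D2,G3)→tasted(G3,D2) ✓  (H4,D4,G2)→tasted(G2,D4) ✓  (H4,D4,G3)→tasted(G3,D4) ✓  (H5,D5,G3)→tasted(G3,D5) ✓
Counterexamples (restrictor triples failing the scope): 1.

1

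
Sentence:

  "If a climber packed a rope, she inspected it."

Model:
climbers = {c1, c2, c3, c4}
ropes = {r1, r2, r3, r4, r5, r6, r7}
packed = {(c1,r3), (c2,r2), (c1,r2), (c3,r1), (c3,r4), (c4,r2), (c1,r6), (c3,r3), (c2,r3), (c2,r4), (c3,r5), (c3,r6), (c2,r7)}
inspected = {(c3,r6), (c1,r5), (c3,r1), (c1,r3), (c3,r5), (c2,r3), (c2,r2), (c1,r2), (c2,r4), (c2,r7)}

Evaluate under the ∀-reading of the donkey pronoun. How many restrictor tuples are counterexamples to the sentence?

"it" takes "a rope" as antecedent — a donkey pronoun bound across the clause boundary.
Strong reading: for every (c,r) with packed(c,r), inspected(c,r).
Restrictor pairs: (c1,r2) ✓  (c1,r3) ✓  (c1,r6) ✗  (c2,r2) ✓  (c2,r3) ✓  (c2,r4) ✓  (c2,r7) ✓  (c3,r1) ✓  (c3,r3) ✗  (c3,r4) ✗  (c3,r5) ✓  (c3,r6) ✓  (c4,r2) ✗
Counterexamples (restrictor pairs failing the scope): 4.

4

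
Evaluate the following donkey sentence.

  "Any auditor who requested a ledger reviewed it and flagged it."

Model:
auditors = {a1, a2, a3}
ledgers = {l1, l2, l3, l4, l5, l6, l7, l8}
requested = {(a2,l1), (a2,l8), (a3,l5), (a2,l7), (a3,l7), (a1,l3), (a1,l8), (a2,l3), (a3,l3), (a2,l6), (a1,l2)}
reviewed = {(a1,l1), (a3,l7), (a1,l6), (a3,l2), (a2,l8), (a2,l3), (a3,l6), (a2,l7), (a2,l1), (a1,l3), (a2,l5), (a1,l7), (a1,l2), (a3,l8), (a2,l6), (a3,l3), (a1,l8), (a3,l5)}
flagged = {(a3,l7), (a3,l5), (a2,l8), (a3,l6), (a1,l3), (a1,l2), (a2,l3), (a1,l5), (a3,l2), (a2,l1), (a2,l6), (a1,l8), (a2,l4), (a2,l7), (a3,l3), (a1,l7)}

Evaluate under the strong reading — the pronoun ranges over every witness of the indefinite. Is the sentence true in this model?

True

"it" takes "a ledger" as antecedent — a donkey pronoun bound across the clause boundary.
Strong reading: for every (a,l) with requested(a,l), reviewed(a,l) ∧ flagged(a,l).
Restrictor pairs: (a1,l2) ✓  (a1,l3) ✓  (a1,l8) ✓  (a2,l1) ✓  (a2,l3) ✓  (a2,l6) ✓  (a2,l7) ✓  (a2,l8) ✓  (a3,l3) ✓  (a3,l5) ✓  (a3,l7) ✓
Every restrictor pair satisfies the scope.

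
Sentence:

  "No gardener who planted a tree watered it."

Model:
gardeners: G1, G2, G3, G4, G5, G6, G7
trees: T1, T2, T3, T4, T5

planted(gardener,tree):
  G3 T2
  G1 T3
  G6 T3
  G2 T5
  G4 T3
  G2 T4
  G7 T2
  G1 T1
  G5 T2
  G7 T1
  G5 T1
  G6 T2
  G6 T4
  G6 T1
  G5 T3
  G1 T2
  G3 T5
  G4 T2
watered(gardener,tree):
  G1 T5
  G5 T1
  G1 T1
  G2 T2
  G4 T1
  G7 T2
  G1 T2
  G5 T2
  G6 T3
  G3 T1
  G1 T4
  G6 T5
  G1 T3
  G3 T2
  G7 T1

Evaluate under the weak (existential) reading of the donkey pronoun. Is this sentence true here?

False

"it" takes "a tree" as antecedent — a donkey pronoun bound across the clause boundary.
Truth condition: for no (g,t) with planted(g,t) does watered(g,t) hold.
Restrictor pairs — does the scope hold? (G1,T1):holds  (G1,T2):holds  (G1,T3):holds  (G2,T4):fails  (G2,T5):fails  (G3,T2):holds  (G3,T5):fails  (G4,T2):fails  (G4,T3):fails  (G5,T1):holds  (G5,T2):holds  (G5,T3):fails  (G6,T1):fails  (G6,T2):fails  (G6,T3):holds  (G6,T4):fails  (G7,T1):holds  (G7,T2):holds
Scope holds for 9 pair(s), so the sentence is false.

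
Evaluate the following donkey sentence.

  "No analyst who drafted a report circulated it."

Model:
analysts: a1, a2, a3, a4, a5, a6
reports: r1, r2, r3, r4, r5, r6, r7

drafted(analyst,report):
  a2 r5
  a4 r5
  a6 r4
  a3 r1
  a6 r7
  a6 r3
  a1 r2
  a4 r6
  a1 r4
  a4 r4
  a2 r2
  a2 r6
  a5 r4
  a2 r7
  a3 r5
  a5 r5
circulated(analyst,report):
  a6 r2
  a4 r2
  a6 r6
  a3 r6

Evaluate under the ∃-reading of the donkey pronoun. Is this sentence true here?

"it" takes "a report" as antecedent — a donkey pronoun bound across the clause boundary.
Truth condition: for no (a,r) with drafted(a,r) does circulated(a,r) hold.
Restrictor pairs — does the scope hold? (a1,r2):fails  (a1,r4):fails  (a2,r2):fails  (a2,r5):fails  (a2,r6):fails  (a2,r7):fails  (a3,r1):fails  (a3,r5):fails  (a4,r4):fails  (a4,r5):fails  (a4,r6):fails  (a5,r4):fails  (a5,r5):fails  (a6,r3):fails  (a6,r4):fails  (a6,r7):fails
Scope holds for no restrictor pair, so the sentence is true.

True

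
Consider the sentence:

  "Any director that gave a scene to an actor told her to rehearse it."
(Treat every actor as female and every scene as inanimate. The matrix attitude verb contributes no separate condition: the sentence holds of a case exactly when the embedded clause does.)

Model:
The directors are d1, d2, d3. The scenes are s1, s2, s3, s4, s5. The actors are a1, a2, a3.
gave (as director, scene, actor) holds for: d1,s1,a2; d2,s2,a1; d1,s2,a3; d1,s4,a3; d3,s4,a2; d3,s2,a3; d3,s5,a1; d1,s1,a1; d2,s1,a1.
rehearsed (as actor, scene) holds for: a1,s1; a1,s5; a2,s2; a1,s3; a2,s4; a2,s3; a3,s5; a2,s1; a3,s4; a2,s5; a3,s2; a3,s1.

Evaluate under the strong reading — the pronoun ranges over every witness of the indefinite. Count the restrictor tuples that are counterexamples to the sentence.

1

"her" takes "an actor" as antecedent and "it" takes "a scene"; both are donkey pronouns co-varying with the restrictor.
Strong reading: for every (d,s,a) with gave(d,s,a), rehearsed(a,s).
Restrictor triples: (d1,s1,a1)→rehearsed(a1,s1) ✓  (d1,s1,a2)→rehearsed(a2,s1) ✓  (d1,s2,a3)→rehearsed(a3,s2) ✓  (d1,s4,a3)→rehearsed(a3,s4) ✓  (d2,s1,a1)→rehearsed(a1,s1) ✓  (d2,s2,a1)→rehearsed(a1,s2) ✗  (d3,s2,a3)→rehearsed(a3,s2) ✓  (d3,s4,a2)→rehearsed(a2,s4) ✓  (d3,s5,a1)→rehearsed(a1,s5) ✓
Counterexamples (restrictor triples failing the scope): 1.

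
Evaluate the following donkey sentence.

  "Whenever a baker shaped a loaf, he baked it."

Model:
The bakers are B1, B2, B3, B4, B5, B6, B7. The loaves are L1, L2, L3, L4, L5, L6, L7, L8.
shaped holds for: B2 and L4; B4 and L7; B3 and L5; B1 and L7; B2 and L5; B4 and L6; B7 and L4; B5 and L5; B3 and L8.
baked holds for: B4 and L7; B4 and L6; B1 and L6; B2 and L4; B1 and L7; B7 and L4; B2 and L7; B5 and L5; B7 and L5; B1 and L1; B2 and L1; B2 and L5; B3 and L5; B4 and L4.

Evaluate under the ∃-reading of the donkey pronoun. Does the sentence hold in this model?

True

"it" takes "a loaf" as antecedent — a donkey pronoun bound across the clause boundary.
Weak reading: every baker b with some shaped-loaf has at least one shaped-loaf l such that baked(b,l).
Per baker: B1:✓  B2:✓  B3:✓  B4:✓  B5:✓  B7:✓
Every baker in the restrictor has a witness.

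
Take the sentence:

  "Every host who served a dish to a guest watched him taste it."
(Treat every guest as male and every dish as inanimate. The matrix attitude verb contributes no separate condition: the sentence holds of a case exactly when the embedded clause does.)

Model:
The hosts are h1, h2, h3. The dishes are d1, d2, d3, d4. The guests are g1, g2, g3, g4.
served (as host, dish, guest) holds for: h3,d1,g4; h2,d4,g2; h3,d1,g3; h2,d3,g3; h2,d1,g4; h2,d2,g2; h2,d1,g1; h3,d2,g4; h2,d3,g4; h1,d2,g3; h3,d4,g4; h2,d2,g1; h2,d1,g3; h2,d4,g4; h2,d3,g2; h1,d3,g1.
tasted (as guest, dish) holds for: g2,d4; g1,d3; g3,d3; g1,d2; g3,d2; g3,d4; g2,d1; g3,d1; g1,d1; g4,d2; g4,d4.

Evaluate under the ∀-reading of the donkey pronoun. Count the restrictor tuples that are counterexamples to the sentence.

5

"him" takes "a guest" as antecedent and "it" takes "a dish"; both are donkey pronouns co-varying with the restrictor.
Strong reading: for every (h,d,g) with served(h,d,g), tasted(g,d).
Restrictor triples: (h1,d2,g3)→tasted(g3,d2) ✓  (h1,d3,g1)→tasted(g1,d3) ✓  (h2,d1,g1)→tasted(g1,d1) ✓  (h2,d1,g3)→tasted(g3,d1) ✓  (h2,d1,g4)→tasted(g4,d1) ✗  (h2,d2,g1)→tasted(g1,d2) ✓  (h2,d2,g2)→tasted(g2,d2) ✗  (h2,d3,g2)→tasted(g2,d3) ✗  (h2,d3,g3)→tasted(g3,d3) ✓  (h2,d3,g4)→tasted(g4,d3) ✗  (h2,d4,g2)→tasted(g2,d4) ✓  (h2,d4,g4)→tasted(g4,d4) ✓  (h3,d1,g3)→tasted(g3,d1) ✓  (h3,d1,g4)→tasted(g4,d1) ✗  (h3,d2,g4)→tasted(g4,d2) ✓  (h3,d4,g4)→tasted(g4,d4) ✓
Counterexamples (restrictor triples failing the scope): 5.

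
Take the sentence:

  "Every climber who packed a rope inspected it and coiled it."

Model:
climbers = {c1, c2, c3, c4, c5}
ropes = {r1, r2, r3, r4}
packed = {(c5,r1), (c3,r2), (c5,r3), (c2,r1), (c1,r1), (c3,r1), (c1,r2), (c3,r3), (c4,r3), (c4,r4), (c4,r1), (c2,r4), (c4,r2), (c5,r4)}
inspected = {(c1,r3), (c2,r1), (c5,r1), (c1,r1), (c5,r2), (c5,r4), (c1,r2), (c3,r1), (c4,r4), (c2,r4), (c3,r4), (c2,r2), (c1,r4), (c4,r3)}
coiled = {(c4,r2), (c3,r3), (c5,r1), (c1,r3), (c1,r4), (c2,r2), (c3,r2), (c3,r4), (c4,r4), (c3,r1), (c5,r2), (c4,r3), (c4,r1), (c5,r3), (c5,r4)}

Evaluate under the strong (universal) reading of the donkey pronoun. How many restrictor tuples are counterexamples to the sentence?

9

"it" takes "a rope" as antecedent — a donkey pronoun bound across the clause boundary.
Strong reading: for every (c,r) with packed(c,r), inspected(c,r) ∧ coiled(c,r).
Restrictor pairs: (c1,r1) ✗  (c1,r2) ✗  (c2,r1) ✗  (c2,r4) ✗  (c3,r1) ✓  (c3,r2) ✗  (c3,r3) ✗  (c4,r1) ✗  (c4,r2) ✗  (c4,r3) ✓  (c4,r4) ✓  (c5,r1) ✓  (c5,r3) ✗  (c5,r4) ✓
Counterexamples (restrictor pairs failing the scope): 9.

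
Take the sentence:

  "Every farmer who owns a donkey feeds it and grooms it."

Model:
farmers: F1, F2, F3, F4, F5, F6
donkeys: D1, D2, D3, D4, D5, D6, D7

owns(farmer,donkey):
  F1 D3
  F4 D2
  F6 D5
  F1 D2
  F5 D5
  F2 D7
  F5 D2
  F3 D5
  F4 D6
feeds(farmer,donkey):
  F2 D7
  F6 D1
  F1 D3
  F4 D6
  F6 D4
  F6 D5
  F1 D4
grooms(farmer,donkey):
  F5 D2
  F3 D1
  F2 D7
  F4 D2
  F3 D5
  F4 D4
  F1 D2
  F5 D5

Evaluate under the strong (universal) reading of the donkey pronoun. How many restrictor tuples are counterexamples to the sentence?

"it" takes "a donkey" as antecedent — a donkey pronoun bound across the clause boundary.
Strong reading: for every (f,d) with owns(f,d), feeds(f,d) ∧ grooms(f,d).
Restrictor pairs: (F1,D2) ✗  (F1,D3) ✗  (F2,D7) ✓  (F3,D5) ✗  (F4,D2) ✗  (F4,D6) ✗  (F5,D2) ✗  (F5,D5) ✗  (F6,D5) ✗
Counterexamples (restrictor pairs failing the scope): 8.

8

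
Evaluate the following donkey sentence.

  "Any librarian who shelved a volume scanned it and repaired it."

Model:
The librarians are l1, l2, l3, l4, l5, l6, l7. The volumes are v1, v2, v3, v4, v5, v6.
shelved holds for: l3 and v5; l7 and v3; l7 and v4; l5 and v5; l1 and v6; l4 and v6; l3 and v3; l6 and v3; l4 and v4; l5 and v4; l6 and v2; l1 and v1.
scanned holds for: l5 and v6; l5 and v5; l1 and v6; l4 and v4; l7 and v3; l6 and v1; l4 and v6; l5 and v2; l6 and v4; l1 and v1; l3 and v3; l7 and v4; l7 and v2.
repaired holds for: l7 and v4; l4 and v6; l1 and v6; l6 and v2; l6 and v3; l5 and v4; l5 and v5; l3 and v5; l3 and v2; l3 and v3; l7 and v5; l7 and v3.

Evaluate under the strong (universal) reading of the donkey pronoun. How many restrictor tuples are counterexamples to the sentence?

6

"it" takes "a volume" as antecedent — a donkey pronoun bound across the clause boundary.
Strong reading: for every (l,v) with shelved(l,v), scanned(l,v) ∧ repaired(l,v).
Restrictor pairs: (l1,v1) ✗  (l1,v6) ✓  (l3,v3) ✓  (l3,v5) ✗  (l4,v4) ✗  (l4,v6) ✓  (l5,v4) ✗  (l5,v5) ✓  (l6,v2) ✗  (l6,v3) ✗  (l7,v3) ✓  (l7,v4) ✓
Counterexamples (restrictor pairs failing the scope): 6.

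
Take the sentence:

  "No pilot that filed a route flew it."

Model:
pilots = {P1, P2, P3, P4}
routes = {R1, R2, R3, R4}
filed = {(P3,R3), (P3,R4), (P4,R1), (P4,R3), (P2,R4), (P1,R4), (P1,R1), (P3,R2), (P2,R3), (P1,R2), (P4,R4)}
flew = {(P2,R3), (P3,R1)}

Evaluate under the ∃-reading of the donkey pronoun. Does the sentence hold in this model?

"it" takes "a route" as antecedent — a donkey pronoun bound across the clause boundary.
Truth condition: for no (p,r) with filed(p,r) does flew(p,r) hold.
Restrictor pairs — does the scope hold? (P1,R1):fails  (P1,R2):fails  (P1,R4):fails  (P2,R3):holds  (P2,R4):fails  (P3,R2):fails  (P3,R3):fails  (P3,R4):fails  (P4,R1):fails  (P4,R3):fails  (P4,R4):fails
Scope holds for 1 pair(s), so the sentence is false.

False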